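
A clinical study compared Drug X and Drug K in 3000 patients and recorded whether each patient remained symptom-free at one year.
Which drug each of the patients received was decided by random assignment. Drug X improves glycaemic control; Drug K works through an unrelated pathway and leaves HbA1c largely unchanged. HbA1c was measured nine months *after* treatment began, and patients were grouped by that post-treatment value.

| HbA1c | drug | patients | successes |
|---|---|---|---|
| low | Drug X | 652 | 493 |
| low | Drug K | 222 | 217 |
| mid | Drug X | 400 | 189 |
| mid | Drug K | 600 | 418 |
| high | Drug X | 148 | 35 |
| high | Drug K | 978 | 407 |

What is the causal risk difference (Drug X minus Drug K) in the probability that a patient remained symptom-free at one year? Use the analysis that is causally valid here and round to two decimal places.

Stratifying would compare drugs among patients the drugs themselves sorted into HbA1c groups — a form of selection on an intermediate. The unconditioned pooled rates give the total causal effect.
The causal difference is the pooled difference: 0.598 − 0.579 = +0.019.

+0.02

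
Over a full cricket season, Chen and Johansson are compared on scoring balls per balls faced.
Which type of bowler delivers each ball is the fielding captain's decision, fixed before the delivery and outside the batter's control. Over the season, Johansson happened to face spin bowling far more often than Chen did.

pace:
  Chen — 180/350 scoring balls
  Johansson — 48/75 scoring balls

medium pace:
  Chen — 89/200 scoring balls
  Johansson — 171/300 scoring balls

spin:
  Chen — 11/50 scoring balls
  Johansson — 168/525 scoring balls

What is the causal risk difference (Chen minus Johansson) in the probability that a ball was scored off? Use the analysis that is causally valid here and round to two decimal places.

Johansson is higher inside every bowling type stratum but Chen is higher in aggregate. Whether to stratify depends on how bowling type relates to the player.
Bowling type differs across players for reasons unrelated to any effect of the player itself, and it separately predicts the outcome — a classic confounder. We must compare within bowling type levels.
Adjusting over the population distribution of bowling type: 0.283·(0.514−0.640) + 0.333·(0.445−0.570) + 0.383·(0.220−0.320) = -0.116.

-0.12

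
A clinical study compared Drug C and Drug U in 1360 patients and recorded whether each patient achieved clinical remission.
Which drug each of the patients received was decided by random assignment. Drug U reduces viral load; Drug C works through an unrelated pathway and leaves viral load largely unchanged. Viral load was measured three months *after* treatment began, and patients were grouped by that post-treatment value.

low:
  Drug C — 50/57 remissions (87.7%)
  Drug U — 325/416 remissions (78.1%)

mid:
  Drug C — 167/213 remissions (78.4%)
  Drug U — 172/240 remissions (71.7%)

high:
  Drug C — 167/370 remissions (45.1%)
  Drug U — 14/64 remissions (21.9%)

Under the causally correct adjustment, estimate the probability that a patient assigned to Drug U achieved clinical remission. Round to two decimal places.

0.71

Because the drug influences viral load, viral load is a post-treatment mediator, not a confounder. Stratifying on it would bias the estimate; the causal effect is the crude pooled difference.
So P(outcome | do(Drug U)) is just the pooled rate for Drug U: 511/720 = 0.710.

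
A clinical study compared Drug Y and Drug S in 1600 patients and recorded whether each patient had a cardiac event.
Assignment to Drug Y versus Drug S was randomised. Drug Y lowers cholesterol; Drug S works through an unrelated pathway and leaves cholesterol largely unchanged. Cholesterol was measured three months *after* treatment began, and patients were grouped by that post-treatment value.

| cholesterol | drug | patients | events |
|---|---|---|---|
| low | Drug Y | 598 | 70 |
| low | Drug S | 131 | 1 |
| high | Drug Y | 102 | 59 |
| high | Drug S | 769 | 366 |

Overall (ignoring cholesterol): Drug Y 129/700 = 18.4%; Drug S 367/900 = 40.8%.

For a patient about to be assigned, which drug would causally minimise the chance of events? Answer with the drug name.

Drug Y

Within every cholesterol level Drug S has the lower rate, yet pooled Drug Y does — Simpson's reversal.
Cholesterol is recorded after the drug and is itself shifted by it — it sits on the causal path from drug to outcome. Conditioning on a mediator would strip out part of the effect we want; the pooled comparison gives the total causal effect.
Pooled: Drug Y 18.4% vs Drug S 40.8%; Drug Y is lower overall.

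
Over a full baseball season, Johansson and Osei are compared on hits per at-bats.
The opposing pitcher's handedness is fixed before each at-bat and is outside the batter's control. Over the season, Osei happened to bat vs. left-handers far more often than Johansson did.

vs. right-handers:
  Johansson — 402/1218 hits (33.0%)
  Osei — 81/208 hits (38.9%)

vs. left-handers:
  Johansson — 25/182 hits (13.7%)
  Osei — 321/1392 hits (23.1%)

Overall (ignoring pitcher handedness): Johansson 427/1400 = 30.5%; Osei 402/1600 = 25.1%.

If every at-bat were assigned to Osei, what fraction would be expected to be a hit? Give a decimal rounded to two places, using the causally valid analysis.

0.31

Osei is higher inside every pitcher handedness stratum but Johansson is higher in aggregate. Whether to stratify depends on how pitcher handedness relates to the player.
Pitcher handedness differs across players for reasons unrelated to any effect of the player itself, and it separately predicts the outcome — a classic confounder. We must compare within pitcher handedness levels.
Standardising Osei to the population pitcher handedness mix: 0.475·81/208 + 0.525·321/1392 = 0.306.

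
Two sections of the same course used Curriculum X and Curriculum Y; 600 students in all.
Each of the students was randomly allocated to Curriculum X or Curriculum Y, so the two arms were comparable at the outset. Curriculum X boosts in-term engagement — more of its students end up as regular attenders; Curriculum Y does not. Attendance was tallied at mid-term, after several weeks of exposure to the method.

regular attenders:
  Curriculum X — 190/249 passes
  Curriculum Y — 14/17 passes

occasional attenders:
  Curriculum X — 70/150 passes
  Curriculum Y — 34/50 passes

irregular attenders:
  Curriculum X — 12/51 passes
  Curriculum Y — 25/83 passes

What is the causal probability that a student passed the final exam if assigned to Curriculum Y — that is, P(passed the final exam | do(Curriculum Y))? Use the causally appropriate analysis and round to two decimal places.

Curriculum Y is higher inside every mid-term attendance stratum but Curriculum X is higher in aggregate. Whether to stratify depends on how mid-term attendance relates to the teaching method.
Mid-term attendance is downstream of the teaching method. One should not condition on a consequence of treatment, so the overall rates are the right comparison.
So P(outcome | do(Curriculum Y)) is just the pooled rate for Curriculum Y: 73/150 = 0.487.

0.49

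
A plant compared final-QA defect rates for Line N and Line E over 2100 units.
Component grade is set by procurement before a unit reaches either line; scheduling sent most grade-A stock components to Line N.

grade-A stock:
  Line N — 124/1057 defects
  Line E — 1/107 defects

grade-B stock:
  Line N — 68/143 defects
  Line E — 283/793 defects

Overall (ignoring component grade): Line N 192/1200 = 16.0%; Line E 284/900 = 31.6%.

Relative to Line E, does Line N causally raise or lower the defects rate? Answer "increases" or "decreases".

increases

Line E is lower inside every component grade stratum but Line N is lower in aggregate. Whether to stratify depends on how component grade relates to the line.
Component grade is set before the line has any effect — it is not caused by the line — and it independently drives the outcome. That makes it a confounder, so the causal comparison is within component grade levels.
Within each level — grade-A stock: 11.7% vs 0.9%; grade-B stock: 47.6% vs 35.7% — Line E is lower every time.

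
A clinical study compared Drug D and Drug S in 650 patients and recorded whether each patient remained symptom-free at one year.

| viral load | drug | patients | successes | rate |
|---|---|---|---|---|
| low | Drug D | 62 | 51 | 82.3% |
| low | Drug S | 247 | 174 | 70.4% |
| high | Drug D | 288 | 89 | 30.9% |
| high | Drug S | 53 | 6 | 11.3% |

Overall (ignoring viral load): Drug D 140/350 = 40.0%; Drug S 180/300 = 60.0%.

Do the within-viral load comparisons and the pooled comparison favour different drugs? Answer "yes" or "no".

yes

Within each viral load level (low 82.3% vs 70.4%; high 30.9% vs 11.3%), Drug D has the higher rate every time. Pooled: 40.0% vs 60.0% — Drug S has the higher rate overall. The two comparisons disagree.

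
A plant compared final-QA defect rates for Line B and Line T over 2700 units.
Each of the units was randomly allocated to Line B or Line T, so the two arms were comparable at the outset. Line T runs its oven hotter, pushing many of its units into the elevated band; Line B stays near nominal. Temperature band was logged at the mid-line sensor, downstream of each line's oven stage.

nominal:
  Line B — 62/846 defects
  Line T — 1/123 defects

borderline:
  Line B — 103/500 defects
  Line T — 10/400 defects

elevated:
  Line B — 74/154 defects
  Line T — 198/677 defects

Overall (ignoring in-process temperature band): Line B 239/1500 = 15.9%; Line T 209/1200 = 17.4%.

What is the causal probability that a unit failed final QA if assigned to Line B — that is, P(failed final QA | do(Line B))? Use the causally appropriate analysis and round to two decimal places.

0.16

The distribution of in-process temperature band is itself part of what the line does — it is an intermediate outcome. Holding it fixed would remove that part of the effect; the total effect is the pooled difference.
So P(outcome | do(Line B)) is just the pooled rate for Line B: 239/1500 = 0.159.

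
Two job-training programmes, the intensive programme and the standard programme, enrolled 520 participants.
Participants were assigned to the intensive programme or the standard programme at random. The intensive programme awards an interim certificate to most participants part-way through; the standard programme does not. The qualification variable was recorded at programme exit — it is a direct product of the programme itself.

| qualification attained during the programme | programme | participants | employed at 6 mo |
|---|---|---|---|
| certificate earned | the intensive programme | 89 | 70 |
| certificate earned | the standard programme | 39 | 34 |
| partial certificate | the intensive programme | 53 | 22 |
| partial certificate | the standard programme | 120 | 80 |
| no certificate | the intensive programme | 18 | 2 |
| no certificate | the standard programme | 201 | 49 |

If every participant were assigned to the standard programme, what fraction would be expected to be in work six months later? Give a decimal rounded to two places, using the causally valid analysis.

0.45

Within every qualification attained during the programme level the standard programme has the higher rate, yet pooled the intensive programme does — Simpson's reversal.
Qualification attained during the programme here is a post-treatment variable shaped by the programme; conditioning on it would introduce bias rather than remove it. The overall comparison is the causal one.
So P(outcome | do(the standard programme)) is just the pooled rate for the standard programme: 163/360 = 0.453.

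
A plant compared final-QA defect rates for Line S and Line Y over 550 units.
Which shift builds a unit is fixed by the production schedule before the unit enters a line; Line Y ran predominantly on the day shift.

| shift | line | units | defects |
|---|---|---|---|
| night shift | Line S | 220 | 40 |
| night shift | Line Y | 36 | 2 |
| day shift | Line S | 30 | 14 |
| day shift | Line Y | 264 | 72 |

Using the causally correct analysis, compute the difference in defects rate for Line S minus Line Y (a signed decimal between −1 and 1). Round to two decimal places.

Shift is set before the line has any effect — it is not caused by the line — and it independently drives the outcome. That makes it a confounder, so the causal comparison is within shift levels.
Adjusting over the population distribution of shift: 0.465·(0.182−0.056) + 0.535·(0.467−0.273) = +0.162.

+0.16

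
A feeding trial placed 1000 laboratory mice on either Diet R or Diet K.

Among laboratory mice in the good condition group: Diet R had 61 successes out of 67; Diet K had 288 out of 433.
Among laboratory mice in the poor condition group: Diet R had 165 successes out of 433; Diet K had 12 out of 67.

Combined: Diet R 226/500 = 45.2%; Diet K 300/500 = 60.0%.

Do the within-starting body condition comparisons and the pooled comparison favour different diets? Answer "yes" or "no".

yes

Within each starting body condition level (good condition 91.0% vs 66.5%; poor condition 38.1% vs 17.9%), Diet R has the higher rate every time. Pooled: 45.2% vs 60.0% — Diet K has the higher rate overall. The two comparisons disagree.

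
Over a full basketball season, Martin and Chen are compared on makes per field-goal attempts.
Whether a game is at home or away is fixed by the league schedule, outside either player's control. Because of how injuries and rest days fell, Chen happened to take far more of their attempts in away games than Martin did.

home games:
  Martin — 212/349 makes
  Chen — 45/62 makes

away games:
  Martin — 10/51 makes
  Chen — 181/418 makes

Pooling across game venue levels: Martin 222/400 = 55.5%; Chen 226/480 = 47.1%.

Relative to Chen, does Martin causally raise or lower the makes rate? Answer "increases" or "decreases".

Game venue differs across players for reasons unrelated to any effect of the player itself, and it separately predicts the outcome — a classic confounder. We must compare within game venue levels.
Within each level — home games: 60.7% vs 72.6%; away games: 19.6% vs 43.3% — Chen is higher every time.

decreases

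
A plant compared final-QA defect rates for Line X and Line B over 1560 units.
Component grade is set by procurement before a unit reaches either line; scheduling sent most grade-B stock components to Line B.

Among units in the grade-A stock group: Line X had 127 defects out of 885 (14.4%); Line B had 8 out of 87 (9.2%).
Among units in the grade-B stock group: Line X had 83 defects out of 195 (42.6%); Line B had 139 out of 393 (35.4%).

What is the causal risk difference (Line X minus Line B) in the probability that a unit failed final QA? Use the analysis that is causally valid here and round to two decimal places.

Component grade satisfies the back-door criterion: it is not a descendant of the line, and it blocks the spurious path from line to outcome. Adjusting for it (i.e., using the within-component grade rates) gives the causal effect.
Adjusting over the population distribution of component grade: 0.623·(0.144−0.092) + 0.377·(0.426−0.354) = +0.059.

+0.06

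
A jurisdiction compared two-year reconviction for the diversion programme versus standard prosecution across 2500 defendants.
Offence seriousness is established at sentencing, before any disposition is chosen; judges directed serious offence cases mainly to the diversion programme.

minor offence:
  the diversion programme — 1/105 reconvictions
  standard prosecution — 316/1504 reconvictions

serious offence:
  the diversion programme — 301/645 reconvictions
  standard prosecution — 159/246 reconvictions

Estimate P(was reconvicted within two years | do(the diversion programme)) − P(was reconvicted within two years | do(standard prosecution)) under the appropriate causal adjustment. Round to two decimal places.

The stratified and pooled comparisons disagree (the diversion programme wins within each offence seriousness; standard prosecution wins overall), so the answer turns on the causal role of offence seriousness.
Offence seriousness satisfies the back-door criterion: it is not a descendant of the disposition, and it blocks the spurious path from disposition to outcome. Adjusting for it (i.e., using the within-offence seriousness rates) gives the causal effect.
Adjusting over the population distribution of offence seriousness: 0.644·(0.010−0.210) + 0.356·(0.467−0.646) = -0.193.

-0.19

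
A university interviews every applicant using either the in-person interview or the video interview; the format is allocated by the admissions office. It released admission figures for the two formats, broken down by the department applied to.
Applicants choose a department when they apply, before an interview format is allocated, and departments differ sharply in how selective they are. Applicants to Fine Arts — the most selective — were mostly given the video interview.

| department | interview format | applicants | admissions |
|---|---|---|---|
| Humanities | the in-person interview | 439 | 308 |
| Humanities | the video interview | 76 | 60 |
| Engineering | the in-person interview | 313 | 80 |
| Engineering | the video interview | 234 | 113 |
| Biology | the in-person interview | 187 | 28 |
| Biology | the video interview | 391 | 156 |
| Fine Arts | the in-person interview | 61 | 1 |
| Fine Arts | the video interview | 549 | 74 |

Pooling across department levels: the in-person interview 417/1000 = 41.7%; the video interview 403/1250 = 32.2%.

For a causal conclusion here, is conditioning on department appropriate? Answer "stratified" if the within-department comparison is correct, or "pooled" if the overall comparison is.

Department satisfies the back-door criterion: it is not a descendant of the interview format, and it blocks the spurious path from interview format to outcome. Adjusting for it (i.e., using the within-department rates) gives the causal effect.
Within each level — Humanities: 70.2% vs 78.9%; Engineering: 25.6% vs 48.3%; Biology: 15.0% vs 39.9%; Fine Arts: 1.6% vs 13.5% — the video interview is higher every time.

stratified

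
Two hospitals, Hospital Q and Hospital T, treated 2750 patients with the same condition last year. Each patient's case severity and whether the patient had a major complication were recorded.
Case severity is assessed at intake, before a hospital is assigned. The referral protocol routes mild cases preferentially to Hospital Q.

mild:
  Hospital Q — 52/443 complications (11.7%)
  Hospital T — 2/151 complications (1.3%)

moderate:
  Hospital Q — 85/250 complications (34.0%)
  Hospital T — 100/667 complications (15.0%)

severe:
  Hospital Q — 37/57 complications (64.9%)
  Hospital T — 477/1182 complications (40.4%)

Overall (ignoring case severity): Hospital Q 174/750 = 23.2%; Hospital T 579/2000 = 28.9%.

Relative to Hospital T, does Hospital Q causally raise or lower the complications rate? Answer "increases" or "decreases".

Hospital T is lower inside every case severity stratum but Hospital Q is lower in aggregate. Whether to stratify depends on how case severity relates to the hospital.
The imbalance in case severity arose from how patients were allocated, not from anything the hospital did; and case severity independently affects the outcome. The pooled gap is confounded — condition on case severity.
Within each level — mild: 11.7% vs 1.3%; moderate: 34.0% vs 15.0%; severe: 64.9% vs 40.4% — Hospital T is lower every time.

increases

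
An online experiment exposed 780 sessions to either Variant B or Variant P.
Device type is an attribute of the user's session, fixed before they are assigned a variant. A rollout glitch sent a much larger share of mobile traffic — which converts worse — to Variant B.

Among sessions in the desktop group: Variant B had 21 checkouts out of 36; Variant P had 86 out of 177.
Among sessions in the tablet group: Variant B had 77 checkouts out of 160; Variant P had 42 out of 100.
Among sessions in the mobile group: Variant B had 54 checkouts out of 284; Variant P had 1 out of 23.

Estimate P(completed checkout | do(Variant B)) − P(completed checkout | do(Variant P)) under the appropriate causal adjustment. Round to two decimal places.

+0.10

Variant B is higher inside every device type stratum but Variant P is higher in aggregate. Whether to stratify depends on how device type relates to the variant.
Nothing the variant does changes device type; the imbalance is an allocation artefact. With device type also predicting the outcome, the pooled figure is confounded, and the within-stratum comparison is the causal one.
Adjusting over the population distribution of device type: 0.273·(0.583−0.486) + 0.333·(0.481−0.420) + 0.394·(0.190−0.043) = +0.105.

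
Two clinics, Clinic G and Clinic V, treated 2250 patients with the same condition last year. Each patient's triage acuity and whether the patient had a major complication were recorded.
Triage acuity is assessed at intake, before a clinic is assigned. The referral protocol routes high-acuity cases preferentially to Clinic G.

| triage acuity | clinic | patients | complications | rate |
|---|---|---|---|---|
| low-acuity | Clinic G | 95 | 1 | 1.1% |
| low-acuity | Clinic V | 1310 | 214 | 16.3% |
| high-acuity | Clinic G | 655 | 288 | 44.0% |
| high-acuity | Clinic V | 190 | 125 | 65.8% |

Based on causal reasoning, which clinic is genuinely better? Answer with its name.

Nothing the clinic does changes triage acuity; the imbalance is an allocation artefact. With triage acuity also predicting the outcome, the pooled figure is confounded, and the within-stratum comparison is the causal one.
Within each level — low-acuity: 1.1% vs 16.3%; high-acuity: 44.0% vs 65.8% — Clinic G is lower every time.

Clinic G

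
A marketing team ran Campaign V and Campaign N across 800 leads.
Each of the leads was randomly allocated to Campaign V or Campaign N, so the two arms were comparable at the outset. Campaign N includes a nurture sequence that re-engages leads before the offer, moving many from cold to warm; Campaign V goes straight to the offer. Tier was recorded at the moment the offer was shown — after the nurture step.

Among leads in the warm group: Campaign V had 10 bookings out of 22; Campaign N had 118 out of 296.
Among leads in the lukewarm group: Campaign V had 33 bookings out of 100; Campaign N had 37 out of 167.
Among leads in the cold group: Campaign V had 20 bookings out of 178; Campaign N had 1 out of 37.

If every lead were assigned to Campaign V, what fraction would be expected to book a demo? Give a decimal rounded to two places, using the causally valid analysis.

Engagement tier is downstream of the campaign. One should not condition on a consequence of treatment, so the overall rates are the right comparison.
So P(outcome | do(Campaign V)) is just the pooled rate for Campaign V: 63/300 = 0.210.

0.21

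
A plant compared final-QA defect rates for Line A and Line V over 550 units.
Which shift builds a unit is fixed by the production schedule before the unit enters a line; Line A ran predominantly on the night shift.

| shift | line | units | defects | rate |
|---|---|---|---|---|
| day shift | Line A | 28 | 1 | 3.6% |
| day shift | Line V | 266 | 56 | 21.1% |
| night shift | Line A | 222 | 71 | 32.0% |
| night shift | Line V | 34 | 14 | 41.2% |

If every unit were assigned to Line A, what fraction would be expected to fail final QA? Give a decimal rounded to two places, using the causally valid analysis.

Nothing the line does changes shift; the imbalance is an allocation artefact. With shift also predicting the outcome, the pooled figure is confounded, and the within-stratum comparison is the causal one.
Standardising Line A to the population shift mix: 0.535·1/28 + 0.465·71/222 = 0.168.

0.17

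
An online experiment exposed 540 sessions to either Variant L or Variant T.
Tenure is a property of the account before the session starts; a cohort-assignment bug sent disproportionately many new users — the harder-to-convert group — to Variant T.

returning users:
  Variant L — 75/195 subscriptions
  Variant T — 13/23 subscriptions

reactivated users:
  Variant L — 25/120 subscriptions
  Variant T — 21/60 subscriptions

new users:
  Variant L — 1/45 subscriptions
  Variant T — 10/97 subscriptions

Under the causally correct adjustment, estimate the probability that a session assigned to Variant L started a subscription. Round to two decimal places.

Nothing the variant does changes user tenure; the imbalance is an allocation artefact. With user tenure also predicting the outcome, the pooled figure is confounded, and the within-stratum comparison is the causal one.
Standardising Variant L to the population user tenure mix: 0.404·75/195 + 0.333·25/120 + 0.263·1/45 = 0.231.

0.23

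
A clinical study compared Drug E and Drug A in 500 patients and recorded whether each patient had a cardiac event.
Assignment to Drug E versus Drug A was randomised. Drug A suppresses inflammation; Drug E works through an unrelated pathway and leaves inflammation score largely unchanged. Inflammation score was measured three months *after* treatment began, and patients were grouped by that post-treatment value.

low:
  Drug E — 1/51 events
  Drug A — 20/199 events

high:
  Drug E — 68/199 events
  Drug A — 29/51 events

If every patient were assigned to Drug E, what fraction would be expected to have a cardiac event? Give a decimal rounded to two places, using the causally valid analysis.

Inflammation score here is a post-treatment variable shaped by the drug; conditioning on it would introduce bias rather than remove it. The overall comparison is the causal one.
So P(outcome | do(Drug E)) is just the pooled rate for Drug E: 69/250 = 0.276.

0.28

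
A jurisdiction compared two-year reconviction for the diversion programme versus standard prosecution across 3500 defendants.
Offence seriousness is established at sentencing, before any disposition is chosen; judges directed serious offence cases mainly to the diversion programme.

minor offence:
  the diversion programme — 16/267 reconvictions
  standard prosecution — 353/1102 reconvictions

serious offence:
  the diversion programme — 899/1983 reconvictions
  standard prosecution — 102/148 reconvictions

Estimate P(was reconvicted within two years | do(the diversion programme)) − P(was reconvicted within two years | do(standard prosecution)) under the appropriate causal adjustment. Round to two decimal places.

The offence seriousness-specific comparison favours the diversion programme throughout, but the pooled figures favour standard prosecution. The question is whether to condition on offence seriousness.
Offence seriousness is set before the disposition has any effect — it is not caused by the disposition — and it independently drives the outcome. That makes it a confounder, so the causal comparison is within offence seriousness levels.
Adjusting over the population distribution of offence seriousness: 0.391·(0.060−0.320) + 0.609·(0.453−0.689) = -0.245.

-0.25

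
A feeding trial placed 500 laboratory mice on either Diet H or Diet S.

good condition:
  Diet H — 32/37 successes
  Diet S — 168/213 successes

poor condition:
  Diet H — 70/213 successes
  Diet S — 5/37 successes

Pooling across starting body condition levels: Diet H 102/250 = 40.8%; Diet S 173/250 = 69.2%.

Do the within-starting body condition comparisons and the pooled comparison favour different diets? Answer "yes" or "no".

Within each starting body condition level (good condition 86.5% vs 78.9%; poor condition 32.9% vs 13.5%), Diet H has the higher rate every time. Pooled: 40.8% vs 69.2% — Diet S has the higher rate overall. The two comparisons disagree.

yes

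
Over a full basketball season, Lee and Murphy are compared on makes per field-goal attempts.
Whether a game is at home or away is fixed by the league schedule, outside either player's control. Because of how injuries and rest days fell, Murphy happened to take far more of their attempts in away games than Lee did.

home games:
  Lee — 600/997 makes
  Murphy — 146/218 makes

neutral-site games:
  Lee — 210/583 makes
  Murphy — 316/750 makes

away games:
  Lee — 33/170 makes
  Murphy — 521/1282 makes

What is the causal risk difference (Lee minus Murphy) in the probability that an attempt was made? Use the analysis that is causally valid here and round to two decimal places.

Here game venue is a common cause — it drives both which player a case falls under and the outcome. The crude comparison mixes populations; the stratum-specific rates are the causally relevant ones.
Adjusting over the population distribution of game venue: 0.304·(0.602−0.670) + 0.333·(0.360−0.421) + 0.363·(0.194−0.406) = -0.118.

-0.12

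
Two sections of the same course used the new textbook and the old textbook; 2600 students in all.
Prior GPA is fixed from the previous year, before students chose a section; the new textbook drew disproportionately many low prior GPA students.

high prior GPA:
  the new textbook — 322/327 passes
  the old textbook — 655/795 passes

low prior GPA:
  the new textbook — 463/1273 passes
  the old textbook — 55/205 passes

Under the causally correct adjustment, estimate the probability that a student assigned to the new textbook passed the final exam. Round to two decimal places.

The imbalance in prior GPA band arose from how students were allocated, not from anything the teaching method did; and prior GPA band independently affects the outcome. The pooled gap is confounded — condition on prior GPA band.
Standardising the new textbook to the population prior GPA band mix: 0.432·322/327 + 0.568·463/1273 = 0.632.

0.63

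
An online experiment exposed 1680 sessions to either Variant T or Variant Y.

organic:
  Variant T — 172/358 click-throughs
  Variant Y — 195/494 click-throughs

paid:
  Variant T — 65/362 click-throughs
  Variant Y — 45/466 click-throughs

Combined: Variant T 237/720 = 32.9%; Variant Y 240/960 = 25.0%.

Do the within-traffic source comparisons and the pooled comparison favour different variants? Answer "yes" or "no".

no

Within each traffic source level (organic 48.0% vs 39.5%; paid 18.0% vs 9.7%), Variant T has the higher rate every time. Pooled: 32.9% vs 25.0% — Variant T has the higher rate overall. They agree.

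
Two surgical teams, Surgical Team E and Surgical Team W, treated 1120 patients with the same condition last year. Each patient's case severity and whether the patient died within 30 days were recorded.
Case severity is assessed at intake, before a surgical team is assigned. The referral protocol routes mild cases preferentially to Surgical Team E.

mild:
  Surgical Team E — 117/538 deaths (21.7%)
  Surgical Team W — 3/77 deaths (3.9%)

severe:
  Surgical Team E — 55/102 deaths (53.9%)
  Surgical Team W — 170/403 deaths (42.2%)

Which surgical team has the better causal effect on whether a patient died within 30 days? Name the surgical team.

Surgical Team W is lower inside every case severity stratum but Surgical Team E is lower in aggregate. Whether to stratify depends on how case severity relates to the surgical team.
Case severity is set before the surgical team has any effect — it is not caused by the surgical team — and it independently drives the outcome. That makes it a confounder, so the causal comparison is within case severity levels.
Within each level — mild: 21.7% vs 3.9%; severe: 53.9% vs 42.2% — Surgical Team W is lower every time.

Surgical Team W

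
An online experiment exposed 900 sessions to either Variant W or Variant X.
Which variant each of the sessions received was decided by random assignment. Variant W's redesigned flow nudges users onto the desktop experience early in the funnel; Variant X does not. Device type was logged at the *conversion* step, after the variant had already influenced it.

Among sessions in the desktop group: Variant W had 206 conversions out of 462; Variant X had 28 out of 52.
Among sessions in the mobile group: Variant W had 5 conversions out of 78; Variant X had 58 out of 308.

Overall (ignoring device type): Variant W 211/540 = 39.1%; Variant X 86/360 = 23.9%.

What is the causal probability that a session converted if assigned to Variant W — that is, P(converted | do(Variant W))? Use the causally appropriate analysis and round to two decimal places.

0.39

Variant X is higher inside every device type stratum but Variant W is higher in aggregate. Whether to stratify depends on how device type relates to the variant.
Because the variant influences device type, device type is a post-treatment mediator, not a confounder. Stratifying on it would bias the estimate; the causal effect is the crude pooled difference.
So P(outcome | do(Variant W)) is just the pooled rate for Variant W: 211/540 = 0.391.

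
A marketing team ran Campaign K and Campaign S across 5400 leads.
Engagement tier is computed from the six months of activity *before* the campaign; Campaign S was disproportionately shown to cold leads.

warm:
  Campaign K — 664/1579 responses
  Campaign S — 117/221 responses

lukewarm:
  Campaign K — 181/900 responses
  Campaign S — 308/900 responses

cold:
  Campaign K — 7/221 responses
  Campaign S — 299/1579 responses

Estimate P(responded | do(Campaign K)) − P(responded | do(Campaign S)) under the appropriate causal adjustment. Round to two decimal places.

-0.14

Within every engagement tier level Campaign S has the higher rate, yet pooled Campaign K does — Simpson's reversal.
Engagement tier satisfies the back-door criterion: it is not a descendant of the campaign, and it blocks the spurious path from campaign to outcome. Adjusting for it (i.e., using the within-engagement tier rates) gives the causal effect.
Adjusting over the population distribution of engagement tier: 0.333·(0.421−0.529) + 0.333·(0.201−0.342) + 0.333·(0.032−0.189) = -0.136.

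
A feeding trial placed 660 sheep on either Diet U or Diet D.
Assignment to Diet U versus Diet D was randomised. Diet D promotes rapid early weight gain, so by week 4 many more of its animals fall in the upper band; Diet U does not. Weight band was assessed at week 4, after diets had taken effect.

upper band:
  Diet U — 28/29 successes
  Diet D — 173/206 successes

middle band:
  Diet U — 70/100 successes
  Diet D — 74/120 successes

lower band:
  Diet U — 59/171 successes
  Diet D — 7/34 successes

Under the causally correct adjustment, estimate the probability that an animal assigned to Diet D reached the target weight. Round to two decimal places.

Week-4 weight band is recorded after the diet and is itself shifted by it — it sits on the causal path from diet to outcome. Conditioning on a mediator would strip out part of the effect we want; the pooled comparison gives the total causal effect.
So P(outcome | do(Diet D)) is just the pooled rate for Diet D: 254/360 = 0.706.

0.71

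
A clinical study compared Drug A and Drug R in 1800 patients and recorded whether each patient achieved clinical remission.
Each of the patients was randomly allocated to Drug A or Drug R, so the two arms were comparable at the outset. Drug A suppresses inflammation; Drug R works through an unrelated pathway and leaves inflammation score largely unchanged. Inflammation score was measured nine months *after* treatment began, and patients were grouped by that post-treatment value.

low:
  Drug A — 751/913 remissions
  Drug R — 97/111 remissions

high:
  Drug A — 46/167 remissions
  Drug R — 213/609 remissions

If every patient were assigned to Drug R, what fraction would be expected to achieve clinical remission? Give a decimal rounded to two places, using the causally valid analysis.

Stratifying would compare drugs among patients the drugs themselves sorted into inflammation score groups — a form of selection on an intermediate. The unconditioned pooled rates give the total causal effect.
So P(outcome | do(Drug R)) is just the pooled rate for Drug R: 310/720 = 0.431.

0.43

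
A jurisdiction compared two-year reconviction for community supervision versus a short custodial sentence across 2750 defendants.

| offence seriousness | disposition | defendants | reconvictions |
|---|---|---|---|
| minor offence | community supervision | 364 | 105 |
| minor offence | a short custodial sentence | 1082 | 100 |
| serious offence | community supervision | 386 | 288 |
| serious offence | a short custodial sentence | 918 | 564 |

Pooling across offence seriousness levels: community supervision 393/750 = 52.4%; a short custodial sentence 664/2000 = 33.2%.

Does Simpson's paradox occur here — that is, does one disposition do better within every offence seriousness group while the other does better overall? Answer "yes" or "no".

no

Within each offence seriousness level (minor offence 28.8% vs 9.2%; serious offence 74.6% vs 61.4%), a short custodial sentence has the lower rate every time. Pooled: 52.4% vs 33.2% — a short custodial sentence has the lower rate overall. They agree.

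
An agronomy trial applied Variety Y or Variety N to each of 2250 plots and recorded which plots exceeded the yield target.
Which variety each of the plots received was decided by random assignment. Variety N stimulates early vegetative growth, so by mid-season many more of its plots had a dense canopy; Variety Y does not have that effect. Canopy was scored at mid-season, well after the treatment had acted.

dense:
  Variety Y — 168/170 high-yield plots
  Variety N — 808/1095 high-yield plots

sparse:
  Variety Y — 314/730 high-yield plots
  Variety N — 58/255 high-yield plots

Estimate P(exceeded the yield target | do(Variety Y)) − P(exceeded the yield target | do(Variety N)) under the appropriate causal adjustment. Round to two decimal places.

The mid-season canopy-specific comparison favours Variety Y throughout, but the pooled figures favour Variety N. The question is whether to condition on mid-season canopy.
Stratifying would compare varietys among plots the varietys themselves sorted into mid-season canopy groups — a form of selection on an intermediate. The unconditioned pooled rates give the total causal effect.
The causal difference is the pooled difference: 0.536 − 0.641 = -0.106.

-0.11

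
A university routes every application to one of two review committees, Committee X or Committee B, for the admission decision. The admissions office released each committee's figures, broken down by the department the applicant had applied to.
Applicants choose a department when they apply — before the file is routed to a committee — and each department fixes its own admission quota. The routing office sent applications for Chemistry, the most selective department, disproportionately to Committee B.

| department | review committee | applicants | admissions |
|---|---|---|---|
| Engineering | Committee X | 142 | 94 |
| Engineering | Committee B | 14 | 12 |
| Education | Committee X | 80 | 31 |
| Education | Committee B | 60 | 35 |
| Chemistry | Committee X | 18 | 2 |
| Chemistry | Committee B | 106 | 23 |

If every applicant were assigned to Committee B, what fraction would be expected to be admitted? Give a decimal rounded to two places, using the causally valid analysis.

0.58

Committee B is higher inside every department stratum but Committee X is higher in aggregate. Whether to stratify depends on how department relates to the review committee.
Nothing the review committee does changes department; the imbalance is an allocation artefact. With department also predicting the outcome, the pooled figure is confounded, and the within-stratum comparison is the causal one.
Standardising Committee B to the population department mix: 0.371·12/14 + 0.333·35/60 + 0.295·23/106 = 0.577.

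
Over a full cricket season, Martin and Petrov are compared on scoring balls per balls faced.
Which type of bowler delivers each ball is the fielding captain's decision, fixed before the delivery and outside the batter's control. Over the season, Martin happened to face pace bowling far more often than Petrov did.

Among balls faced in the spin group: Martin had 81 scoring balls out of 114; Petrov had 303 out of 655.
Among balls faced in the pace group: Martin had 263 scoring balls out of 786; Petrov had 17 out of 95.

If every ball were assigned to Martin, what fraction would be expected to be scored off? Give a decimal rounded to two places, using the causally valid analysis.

0.51

Martin is higher inside every bowling type stratum but Petrov is higher in aggregate. Whether to stratify depends on how bowling type relates to the player.
Bowling type is set before the player has any effect — it is not caused by the player — and it independently drives the outcome. That makes it a confounder, so the causal comparison is within bowling type levels.
Standardising Martin to the population bowling type mix: 0.466·81/114 + 0.534·263/786 = 0.510.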